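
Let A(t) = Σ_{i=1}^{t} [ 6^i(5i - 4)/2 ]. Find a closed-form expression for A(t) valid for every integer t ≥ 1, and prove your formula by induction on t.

We claim A(t) = 3·6^t(t - 1) + 3 for all t ≥ 1.
Base case (t = 1): A(1) = 3, and the closed form gives 3. They agree.
For the inductive step, assume it holds for an arbitrary i ≥ 1, so A(i) = 3·6^i(i - 1) + 3.
Then A(i+1) = A(i) + (6^i(15i + 3)) = (3·6^i(i - 1) + 3) + (6^i(15i + 3)).
Simplifying, A(i+1) = 18·6^i·i + 3 = 3·6^(i+1)((i+1) - 1) + 3,
which is the closed form with t = i+1.
By the principle of mathematical induction, the result holds for all t ≥ 1.

A(t) = 3·6^t(t - 1) + 3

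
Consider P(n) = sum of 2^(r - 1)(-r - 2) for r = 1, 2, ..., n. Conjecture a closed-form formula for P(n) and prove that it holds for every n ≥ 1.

P(n) = -2^n(n + 1) + 1

We claim P(n) = -2^n(n + 1) + 1 for all n ≥ 1.
For the base case n = 1: P(1) = -3, and the closed form gives -3. They agree.
Inductive step: assume the claim holds for n = r, so P(r) = -2^r(r + 1) + 1.
Then P(r+1) = P(r) + (2^r(-r - 3)) = (-2^r(r + 1) + 1) + (2^r(-r - 3)).
Simplifying, P(r+1) = -2^(r + 1)r - 2^(r + 2) + 1 = -2^(r+1)((r+1) + 1) + 1,
which is the closed form with n = r+1.
By induction, the statement is established for all n ≥ 1.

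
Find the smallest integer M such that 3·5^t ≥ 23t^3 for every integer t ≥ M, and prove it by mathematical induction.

At t = 3: 375 < 621, so the inequality fails and M ≥ 4. We prove 3·5^t ≥ 23t^3 for all t ≥ 4.
For the base case t = 4: 3·5^t = 1875 and 23t^3 = 1472, so 1875 ≥ 1472.
Inductive step: suppose the statement holds for some j ≥ 4, so 3·5^j ≥ 23j^3.
Then 3·5^(j + 1) = 5·(3·5^j) ≥ 5·(23j^3).
Also, for j ≥ 4 we have 5·(23j^3) ≥ 23(j+1)^3, since 5 ≥ (1 + 1/j)^3 for all j ≥ 4.
Combining, 3·5^(j + 1) ≥ 23(j+1)^3.
By induction, the statement is established for all t ≥ 4.
Hence the smallest such M is 4.

M = 4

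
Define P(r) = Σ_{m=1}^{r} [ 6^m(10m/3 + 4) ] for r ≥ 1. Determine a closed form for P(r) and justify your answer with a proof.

P(r) = 4·6^r(r + 1) - 4

We claim P(r) = 4·6^r(r + 1) - 4 for all r ≥ 1.
Base step (r = 1): P(1) = 44, and the closed form gives 44. They agree.
Suppose the result is true for r = m, so P(m) = 4·6^m(m + 1) - 4.
Then P(m+1) = P(m) + (6^m(20m + 44)) = (4·6^m(m + 1) - 4) + (6^m(20m + 44)).
Simplifying, P(m+1) = 24·6^m·m + 48·6^m - 4 = 4·6^(m+1)((m+1) + 1) - 4,
which is the closed form with r = m+1.
Hence, by induction on r, the claim holds for every r ≥ 1.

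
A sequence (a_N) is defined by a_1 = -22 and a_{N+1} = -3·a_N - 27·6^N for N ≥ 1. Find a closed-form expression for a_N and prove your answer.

Computing the first terms: a_1 = -22, a_2 = -96, a_3 = -684. This suggests a_N = -4(-3)^(N - 1) - 3·6^N.
Base step (N = 1): the formula gives -22 = -22 = a_1.
Inductive step: assume the claim holds for N = j, so a_j = -4(-3)^(j - 1) - 3·6^j.
Then a_{j+1} = -3·a_j - 27·6^j = -3·(-4(-3)^(j - 1) - 3·6^j) - 27·6^j = -4(-3)^j - 3·6^(j + 1) = -4(-3)^((j+1) - 1) - 3·6^(j+1),
which is the claimed formula at N = j+1.
This completes the induction.

a_N = -4(-3)^(N - 1) - 3·6^N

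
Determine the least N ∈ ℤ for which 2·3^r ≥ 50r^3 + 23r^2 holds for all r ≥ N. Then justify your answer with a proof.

N = 9

At r = 8: 13122 < 27072, so the inequality fails and N ≥ 9. We prove 2·3^r ≥ 50r^3 + 23r^2 for all r ≥ 9.
For the base case r = 9: 2·3^r = 39366 and 50r^3 + 23r^2 = 38313, so 39366 ≥ 38313.
Inductive step: suppose the statement holds for some i ≥ 9, so 2·3^i ≥ 50i^3 + 23i^2.
Then 2·3^(i + 1) = 3·(2·3^i) ≥ 3·(50i^3 + 23i^2).
Also, for i ≥ 9 we have 3·(50i^3 + 23i^2) ≥ 50(i+1)^3 + 23(i+1)^2, since 3·(50i^3 + 23i^2) − (50(i+1)^3 + 23(i+1)^2) = 100i^3 - 104i^2 - 196i - 73, which is nonnegative for all i ≥ 9.
Combining, 2·3^(i + 1) ≥ 50(i+1)^3 + 23(i+1)^2.
By the principle of mathematical induction, the result holds for all r ≥ 9.
Hence the smallest such N is 9.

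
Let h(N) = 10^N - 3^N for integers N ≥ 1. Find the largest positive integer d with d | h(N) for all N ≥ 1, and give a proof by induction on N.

Computing the first values: h(1) = 7 and h(2) = 91; gcd(7, 91) = 7, so d ≤ 7.
We prove 7 | 10^N - 3^N for all N ≥ 1 by induction on N.
Base case (N = 1): h(1) = 7 = 7·(1), so 7 | h(1).
Inductive step: assume the claim holds for N = k, i.e. 7 | h(k). Then
10^{k+1} − 3^{k+1} = 10·10^k − 3·3^k = 10·(10^k − 3^k) + (7)·3^k. The first term is divisible by 7 by the inductive hypothesis, and the second term (7)·3^k is divisible by 7 since 7 | 7. Hence 7 | h(k+1).
By induction, the statement is established for all N ≥ 1.
Therefore the largest such d is 7.

d = 7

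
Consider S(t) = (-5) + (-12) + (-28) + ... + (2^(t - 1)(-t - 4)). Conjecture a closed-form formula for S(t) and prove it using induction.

We claim S(t) = -2^t(t + 3) + 3 for all t ≥ 1.
Base step (t = 1): S(1) = -5, and the closed form gives -5. They agree.
For the inductive step, assume it holds for an arbitrary i ≥ 1, so S(i) = -2^i(i + 3) + 3.
Then S(i+1) = S(i) + (2^i(-i - 5)) = (-2^i(i + 3) + 3) + (2^i(-i - 5)).
Simplifying, S(i+1) = -2^(i + 1)i - 2^(i + 3) + 3 = -2^(i+1)((i+1) + 3) + 3,
which is the closed form with t = i+1.
Hence, by induction on t, the claim holds for every t ≥ 1.

S(t) = -2^t(t + 3) + 3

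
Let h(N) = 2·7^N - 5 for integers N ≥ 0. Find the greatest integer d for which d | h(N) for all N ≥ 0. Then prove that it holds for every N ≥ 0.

Computing the first values: h(0) = -3 and h(1) = 9; gcd(-3, 9) = 3, so d ≤ 3.
We prove 3 | 2·7^N - 5 for all N ≥ 0 by induction on N.
Base case (N = 0): h(0) = -3 = 3·(-1), so 3 | h(0).
Suppose the result is true for N = p, i.e. 3 | h(p). Then
h(p+1) = 2·7^(p+1) - 5 = 7·(2·7^p - 5) + 30 = 7·h(p) + 30. The first term is divisible by 3 by the inductive hypothesis, and 30 is divisible by 3. Hence 3 | h(p+1).
Hence, by induction on N, the claim holds for every N ≥ 0.
Therefore the largest such d is 3.

d = 3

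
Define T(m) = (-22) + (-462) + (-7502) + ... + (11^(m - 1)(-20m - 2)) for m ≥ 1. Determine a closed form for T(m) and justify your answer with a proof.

T(m) = -2·11^m·m

We claim T(m) = -2·11^m·m for all m ≥ 1.
Base case (m = 1): T(1) = -22, and the closed form gives -22. They agree.
For the inductive step, assume it holds for an arbitrary k ≥ 1, so T(k) = -2·11^k·k.
Then T(k+1) = T(k) + (11^k(-20k - 22)) = (-2·11^k·k) + (11^k(-20k - 22)).
Simplifying, T(k+1) = 22·11^k(-k - 1) = -2·11^(k+1)·(k+1),
which is the closed form with m = k+1.
This completes the induction.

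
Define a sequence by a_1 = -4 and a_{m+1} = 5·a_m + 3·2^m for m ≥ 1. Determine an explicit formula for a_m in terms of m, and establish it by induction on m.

Computing the first terms: a_1 = -4, a_2 = -14, a_3 = -58. This suggests a_m = -2^m - 2·5^(m - 1).
Base step (m = 1): the formula gives -4 = -4 = a_1.
Suppose the result is true for m = j, so a_j = -2^j - 2·5^(j - 1).
Then a_{j+1} = 5·a_j + 3·2^j = 5·(-2^j - 2·5^(j - 1)) + 3·2^j = -2^(j + 1) - 2·5^j = -2^(j+1) - 2·5^((j+1) - 1),
which is the claimed formula at m = j+1.
Hence, by induction on m, the claim holds for every m ≥ 1.

a_m = -2^m - 2·5^(m - 1)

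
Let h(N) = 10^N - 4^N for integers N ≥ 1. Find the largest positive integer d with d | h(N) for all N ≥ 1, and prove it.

Computing the first values: h(1) = 6 and h(2) = 84; gcd(6, 84) = 6, so d ≤ 6.
We prove 6 | 10^N - 4^N for all N ≥ 1 by induction on N.
When N = 1: h(1) = 6 = 6·(1), so 6 | h(1).
Inductive step: assume the claim holds for N = j, i.e. 6 | h(j). Then
10^{j+1} − 4^{j+1} = 10·10^j − 4·4^j = 10·(10^j − 4^j) + (6)·4^j. The first term is divisible by 6 by the inductive hypothesis, and the second term (6)·4^j is divisible by 6 since 6 | 6. Hence 6 | h(j+1).
By the principle of mathematical induction, the result holds for all N ≥ 1.
Therefore the largest such d is 6.

d = 6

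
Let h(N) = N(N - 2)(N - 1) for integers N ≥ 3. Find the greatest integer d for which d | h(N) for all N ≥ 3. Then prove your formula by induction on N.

Computing the first values: h(3) = 6 and h(4) = 24; gcd(6, 24) = 6, so d ≤ 6.
We prove 6 | N(N - 2)(N - 1) for all N ≥ 3 by induction on N.
For the base case N = 3: h(3) = 6 = 6·(1), so 6 | h(3).
Inductive step: suppose the statement holds for some i ≥ 3, i.e. 6 | h(i). Then
h(i+1) − h(i) = (i-1)·i·(i+1) − (i-2)·(i-1)·i = (i-1)·i·[(i+1) − (i-2)] = 3·(i-1)·i. The product of 2 consecutive integers is divisible by (2)! = 2, so h(i+1) − h(i) is divisible by 3·2 = 6. By the inductive hypothesis 6 | h(i), hence 6 | h(i+1).
By the principle of mathematical induction, the result holds for all N ≥ 3.
Therefore the largest such d is 6.

d = 6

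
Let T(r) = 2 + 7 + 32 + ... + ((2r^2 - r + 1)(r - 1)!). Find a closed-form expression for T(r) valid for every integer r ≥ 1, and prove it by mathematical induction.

We claim T(r) = (2r + 1)r! - 1 for all r ≥ 1.
Base step (r = 1): T(1) = 2, and the closed form gives 2. They agree.
Suppose the result is true for r = p, so T(p) = (2p + 1)p! - 1.
Then T(p+1) = T(p) + ((2p^2 + 3p + 2)p!) = ((2p + 1)p! - 1) + ((2p^2 + 3p + 2)p!).
Simplifying, T(p+1) = (2(p+1) + 1)(p+1)! - 1,
which is the closed form with r = p+1.
By induction, the statement is established for all r ≥ 1.

T(r) = (2r + 1)r! - 1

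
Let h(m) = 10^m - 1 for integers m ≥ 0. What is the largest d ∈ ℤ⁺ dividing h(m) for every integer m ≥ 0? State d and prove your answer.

d = 9

Computing the first values: h(0) = 0 and h(1) = 9; gcd(0, 9) = 9, so d ≤ 9.
We prove 9 | 10^m - 1 for all m ≥ 0 by induction on m.
When m = 0: h(0) = 0 = 9·(0), so 9 | h(0).
Inductive step: suppose the statement holds for some r ≥ 0, i.e. 9 | h(r). Then
h(r+1) = 10^(r+1) - 1 = 10·(10^r - 1) + 9 = 10·h(r) + 9. The first term is divisible by 9 by the inductive hypothesis, and 9 is divisible by 9. Hence 9 | h(r+1).
This completes the induction.
Therefore the largest such d is 9.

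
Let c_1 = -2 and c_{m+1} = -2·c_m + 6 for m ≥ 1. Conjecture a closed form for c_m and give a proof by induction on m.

c_m = -(-2)^(m + 1) + 2

Computing the first terms: c_1 = -2, c_2 = 10, c_3 = -14. This suggests c_m = -(-2)^(m + 1) + 2.
For the base case m = 1: the formula gives -2 = -2 = c_1.
Inductive step: assume the claim holds for m = j, so c_j = -(-2)^(j + 1) + 2.
Then c_{j+1} = -2·c_j + 6 = -2·(-(-2)^(j + 1) + 2) + 6 = -(-2)^(j + 2) + 2 = -(-2)^((j+1) + 1) + 2,
which is the claimed formula at m = j+1.
Hence, by induction on m, the claim holds for every m ≥ 1.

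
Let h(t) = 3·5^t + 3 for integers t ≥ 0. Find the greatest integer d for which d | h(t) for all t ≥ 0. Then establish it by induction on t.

Computing the first values: h(0) = 6 and h(1) = 18; gcd(6, 18) = 6, so d ≤ 6.
We prove 6 | 3·5^t + 3 for all t ≥ 0 by induction on t.
For the base case t = 0: h(0) = 6 = 6·(1), so 6 | h(0).
Inductive step: assume the claim holds for t = m, i.e. 6 | h(m). Then
h(m+1) = 3·5^(m+1) + 3 = 5·(3·5^m + 3) - 12 = 5·h(m) - 12. The first term is divisible by 6 by the inductive hypothesis, and -12 is divisible by 6. Hence 6 | h(m+1).
By induction, the statement is established for all t ≥ 0.
Therefore the largest such d is 6.

d = 6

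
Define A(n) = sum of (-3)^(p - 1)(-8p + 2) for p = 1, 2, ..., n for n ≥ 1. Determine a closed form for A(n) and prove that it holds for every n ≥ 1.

A(n) = 2(-3)^n·n

We claim A(n) = 2(-3)^n·n for all n ≥ 1.
Base step (n = 1): A(1) = -6, and the closed form gives -6. They agree.
For the inductive step, assume it holds for an arbitrary p ≥ 1, so A(p) = 2(-3)^p·p.
Then A(p+1) = A(p) + ((-3)^p(-8p - 6)) = (2(-3)^p·p) + ((-3)^p(-8p - 6)).
Simplifying, A(p+1) = (-3)^(p + 1)(2p + 2) = 2(-3)^(p+1)·(p+1),
which is the closed form with n = p+1.
This completes the induction.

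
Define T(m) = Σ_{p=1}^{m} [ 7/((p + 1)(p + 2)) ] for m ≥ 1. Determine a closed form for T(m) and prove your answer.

We claim T(m) = 7m/(2(m + 2)) for all m ≥ 1.
Base case (m = 1): T(1) = 7/6, and the closed form gives 7/6. They agree.
Suppose the result is true for m = p, so T(p) = 7p/(2(p + 2)).
Then T(p+1) = T(p) + (7/((p + 2)(p + 3))) = (7p/(2(p + 2))) + (7/((p + 2)(p + 3))).
Simplifying, T(p+1) = 7(p + 1)/(2(p + 3)) = 7(p+1)/(2((p+1) + 2)),
which is the closed form with m = p+1.
By the principle of mathematical induction, the result holds for all m ≥ 1.

T(m) = 7m/(2(m + 2))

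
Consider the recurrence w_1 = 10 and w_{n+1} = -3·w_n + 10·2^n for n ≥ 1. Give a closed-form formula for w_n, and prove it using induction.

Computing the first terms: w_1 = 10, w_2 = -10, w_3 = 70. This suggests w_n = -2(-3)^n + 2^(n + 1).
Base step (n = 1): the formula gives 10 = 10 = w_1.
Inductive step: suppose the statement holds for some k ≥ 1, so w_k = -2(-3)^k + 2^(k + 1).
Then w_{k+1} = -3·w_k + 10·2^k = -3·(-2(-3)^k + 2^(k + 1)) + 10·2^k = -2(-3)^(k + 1) + 2^(k + 2) = -2(-3)^(k+1) + 2^((k+1) + 1),
which is the claimed formula at n = k+1.
This completes the induction.

w_n = -2(-3)^n + 2^(n + 1)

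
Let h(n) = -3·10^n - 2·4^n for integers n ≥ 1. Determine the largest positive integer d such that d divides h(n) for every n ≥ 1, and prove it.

d = 2

Computing the first values: h(1) = -38 and h(2) = -332; gcd(-38, -332) = 2, so d ≤ 2.
We prove 2 | -3·10^n - 2·4^n for all n ≥ 1 by induction on n.
For the base case n = 1: h(1) = -38 = 2·(-19), so 2 | h(1).
Suppose the result is true for n = j, i.e. 2 | h(j). Then
h(j+1) − 10·h(j) = (-3·10^(j+1) - 2·4^(j+1)) − 10·(-3·10^j - 2·4^j) = (-2)·4^j·(4 − 10) = (12)·4^j. Since 2 | h(j) by the inductive hypothesis, 2 | 10·h(j); and 2 | 12 since 12 = 2·6. Therefore 2 | h(j+1).
This completes the induction.
Therefore the largest such d is 2.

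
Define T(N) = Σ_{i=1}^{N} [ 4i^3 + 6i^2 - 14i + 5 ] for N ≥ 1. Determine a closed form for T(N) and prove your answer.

We claim T(N) = N(N^3 + 4N^2 - 3N - 1) for all N ≥ 1.
For the base case N = 1: T(1) = 1, and the closed form gives 1. They agree.
Inductive step: suppose the statement holds for some i ≥ 1, so T(i) = i(i^3 + 4i^2 - 3i - 1).
Then T(i+1) = T(i) + (4i^3 + 18i^2 + 10i + 1) = (i(i^3 + 4i^2 - 3i - 1)) + (4i^3 + 18i^2 + 10i + 1).
Simplifying, T(i+1) = (i + 1)(i^3 + 7i^2 + 8i + 1) = (i+1)((i+1)^3 + 4(i+1)^2 - 3(i+1) - 1),
which is the closed form with N = i+1.
By induction, the statement is established for all N ≥ 1.

T(N) = N(N^3 + 4N^2 - 3N - 1)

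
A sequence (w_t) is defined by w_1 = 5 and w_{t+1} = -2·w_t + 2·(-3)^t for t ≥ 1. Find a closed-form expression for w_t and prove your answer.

w_t = -(-2)^(t - 1) - 2(-3)^t

Computing the first terms: w_1 = 5, w_2 = -16, w_3 = 50. This suggests w_t = -(-2)^(t - 1) - 2(-3)^t.
Base step (t = 1): the formula gives 5 = 5 = w_1.
Suppose the result is true for t = r, so w_r = -(-2)^(r - 1) - 2(-3)^r.
Then w_{r+1} = -2·w_r + 2·(-3)^r = -2·(-(-2)^(r - 1) - 2(-3)^r) + 2·(-3)^r = -(-2)^r - 2(-3)^(r + 1) = -(-2)^((r+1) - 1) - 2(-3)^(r+1),
which is the claimed formula at t = r+1.
By induction, the statement is established for all t ≥ 1.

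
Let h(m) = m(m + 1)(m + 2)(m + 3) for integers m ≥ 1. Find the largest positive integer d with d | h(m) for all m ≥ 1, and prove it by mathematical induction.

Computing the first values: h(1) = 24 and h(2) = 120; gcd(24, 120) = 24, so d ≤ 24.
We prove 24 | m(m + 1)(m + 2)(m + 3) for all m ≥ 1 by induction on m.
Base step (m = 1): h(1) = 24 = 24·(1), so 24 | h(1).
For the inductive step, assume it holds for an arbitrary j ≥ 1, i.e. 24 | h(j). Then
h(j+1) − h(j) = (j+1)·(j+2)·(j+3)·(j+4) − j·(j+1)·(j+2)·(j+3) = (j+1)·(j+2)·(j+3)·[(j+4) − j] = 4·(j+1)·(j+2)·(j+3). The product of 3 consecutive integers is divisible by (3)! = 6, so h(j+1) − h(j) is divisible by 4·6 = 24. By the inductive hypothesis 24 | h(j), hence 24 | h(j+1).
By induction, the statement is established for all m ≥ 1.
Therefore the largest such d is 24.

d = 24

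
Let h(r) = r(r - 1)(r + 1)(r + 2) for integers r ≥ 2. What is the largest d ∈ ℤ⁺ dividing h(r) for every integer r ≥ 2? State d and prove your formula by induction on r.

Computing the first values: h(2) = 24 and h(3) = 120; gcd(24, 120) = 24, so d ≤ 24.
We prove 24 | r(r - 1)(r + 1)(r + 2) for all r ≥ 2 by induction on r.
Base case (r = 2): h(2) = 24 = 24·(1), so 24 | h(2).
Inductive step: assume the claim holds for r = m, i.e. 24 | h(m). Then
h(m+1) − h(m) = m·(m+1)·(m+2)·(m+3) − (m-1)·m·(m+1)·(m+2) = m·(m+1)·(m+2)·[(m+3) − (m-1)] = 4·m·(m+1)·(m+2). The product of 3 consecutive integers is divisible by (3)! = 6, so h(m+1) − h(m) is divisible by 4·6 = 24. By the inductive hypothesis 24 | h(m), hence 24 | h(m+1).
Hence, by induction on r, the claim holds for every r ≥ 2.
Therefore the largest such d is 24.

d = 24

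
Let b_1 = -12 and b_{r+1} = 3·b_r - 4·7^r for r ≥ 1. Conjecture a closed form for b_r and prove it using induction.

Computing the first terms: b_1 = -12, b_2 = -64, b_3 = -388. This suggests b_r = -5·3^(r - 1) - 7^r.
When r = 1: the formula gives -12 = -12 = b_1.
Suppose the result is true for r = j, so b_j = -5·3^(j - 1) - 7^j.
Then b_{j+1} = 3·b_j - 4·7^j = 3·(-5·3^(j - 1) - 7^j) - 4·7^j = -5·3^j - 7^(j + 1) = -5·3^((j+1) - 1) - 7^(j+1),
which is the claimed formula at r = j+1.
Hence, by induction on r, the claim holds for every r ≥ 1.

b_r = -5·3^(r - 1) - 7^r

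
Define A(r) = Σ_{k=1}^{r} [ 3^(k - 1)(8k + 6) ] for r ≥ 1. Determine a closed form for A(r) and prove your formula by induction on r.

A(r) = 3^r(4r + 1) - 1

We claim A(r) = 3^r(4r + 1) - 1 for all r ≥ 1.
Base case (r = 1): A(1) = 14, and the closed form gives 14. They agree.
Inductive step: suppose the statement holds for some k ≥ 1, so A(k) = 3^k(4k + 1) - 1.
Then A(k+1) = A(k) + (3^k(8k + 14)) = (3^k(4k + 1) - 1) + (3^k(8k + 14)).
Simplifying, A(k+1) = 12·3^k·k + 15·3^k - 1 = 3^(k+1)(4(k+1) + 1) - 1,
which is the closed form with r = k+1.
Hence, by induction on r, the claim holds for every r ≥ 1.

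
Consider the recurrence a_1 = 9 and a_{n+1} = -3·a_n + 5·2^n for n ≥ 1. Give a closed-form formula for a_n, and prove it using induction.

Computing the first terms: a_1 = 9, a_2 = -17, a_3 = 71. This suggests a_n = 7(-3)^(n - 1) + 2^n.
Base step (n = 1): the formula gives 9 = 9 = a_1.
Inductive step: assume the claim holds for n = i, so a_i = 7(-3)^(i - 1) + 2^i.
Then a_{i+1} = -3·a_i + 5·2^i = -3·(7(-3)^(i - 1) + 2^i) + 5·2^i = 7(-3)^i + 2^(i + 1) = 7(-3)^((i+1) - 1) + 2^(i+1),
which is the claimed formula at n = i+1.
Hence, by induction on n, the claim holds for every n ≥ 1.

a_n = 7(-3)^(n - 1) + 2^n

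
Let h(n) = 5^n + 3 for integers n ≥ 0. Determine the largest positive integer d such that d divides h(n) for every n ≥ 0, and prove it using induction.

d = 4

Computing the first values: h(0) = 4 and h(1) = 8; gcd(4, 8) = 4, so d ≤ 4.
We prove 4 | 5^n + 3 for all n ≥ 0 by induction on n.
For the base case n = 0: h(0) = 4 = 4·(1), so 4 | h(0).
Inductive step: assume the claim holds for n = i, i.e. 4 | h(i). Then
h(i+1) = 5^(i+1) + 3 = 5·(5^i + 3) - 12 = 5·h(i) - 12. The first term is divisible by 4 by the inductive hypothesis, and -12 is divisible by 4. Hence 4 | h(i+1).
This completes the induction.
Therefore the largest such d is 4.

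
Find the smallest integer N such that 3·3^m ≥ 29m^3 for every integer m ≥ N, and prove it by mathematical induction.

N = 8

At m = 7: 6561 < 9947, so the inequality fails and N ≥ 8. We prove 3·3^m ≥ 29m^3 for all m ≥ 8.
Base step (m = 8): 3·3^m = 19683 and 29m^3 = 14848, so 19683 ≥ 14848.
Inductive step: assume the claim holds for m = i, so 3·3^i ≥ 29i^3.
Then 3·3^(i + 1) = 3·(3·3^i) ≥ 3·(29i^3).
Also, for i ≥ 8 we have 3·(29i^3) ≥ 29(i+1)^3, since 3 ≥ (1 + 1/i)^3 for all i ≥ 8.
Combining, 3·3^(i + 1) ≥ 29(i+1)^3.
By the principle of mathematical induction, the result holds for all m ≥ 8.
Hence the smallest such N is 8.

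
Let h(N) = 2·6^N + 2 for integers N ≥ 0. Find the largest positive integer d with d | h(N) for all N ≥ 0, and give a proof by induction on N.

d = 2

Computing the first values: h(0) = 4 and h(1) = 14; gcd(4, 14) = 2, so d ≤ 2.
We prove 2 | 2·6^N + 2 for all N ≥ 0 by induction on N.
For the base case N = 0: h(0) = 4 = 2·(2), so 2 | h(0).
Suppose the result is true for N = r, i.e. 2 | h(r). Then
h(r+1) = 2·6^(r+1) + 2 = 6·(2·6^r + 2) - 10 = 6·h(r) - 10. The first term is divisible by 2 by the inductive hypothesis, and -10 is divisible by 2. Hence 2 | h(r+1).
By induction, the statement is established for all N ≥ 0.
Therefore the largest such d is 2.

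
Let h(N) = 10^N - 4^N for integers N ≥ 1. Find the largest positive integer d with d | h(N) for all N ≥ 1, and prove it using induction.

Computing the first values: h(1) = 6 and h(2) = 84; gcd(6, 84) = 6, so d ≤ 6.
We prove 6 | 10^N - 4^N for all N ≥ 1 by induction on N.
When N = 1: h(1) = 6 = 6·(1), so 6 | h(1).
Suppose the result is true for N = j, i.e. 6 | h(j). Then
10^{j+1} − 4^{j+1} = 10·10^j − 4·4^j = 10·(10^j − 4^j) + (6)·4^j. The first term is divisible by 6 by the inductive hypothesis, and the second term (6)·4^j is divisible by 6 since 6 | 6. Hence 6 | h(j+1).
By induction, the statement is established for all N ≥ 1.
Therefore the largest such d is 6.

d = 6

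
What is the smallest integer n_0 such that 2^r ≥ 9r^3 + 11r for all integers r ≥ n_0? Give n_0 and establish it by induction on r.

At r = 14: 16384 < 24850, so the inequality fails and n_0 ≥ 15. We prove 2^r ≥ 9r^3 + 11r for all r ≥ 15.
Base step (r = 15): 2^r = 32768 and 9r^3 + 11r = 30540, so 32768 ≥ 30540.
Inductive step: suppose the statement holds for some j ≥ 15, so 2^j ≥ 9j^3 + 11j.
Then 2^(j + 1) = 2·(2^j) ≥ 2·(9j^3 + 11j).
Also, for j ≥ 15 we have 2·(9j^3 + 11j) ≥ 9(j+1)^3 + 11(j+1), since 2·(9j^3 + 11j) − (9(j+1)^3 + 11(j+1)) = 9j^3 - 27j^2 - 16j - 20, which is nonnegative for all j ≥ 15.
Combining, 2^(j + 1) ≥ 9(j+1)^3 + 11(j+1).
By induction, the statement is established for all r ≥ 15.
Hence the smallest such n_0 is 15.

n_0 = 15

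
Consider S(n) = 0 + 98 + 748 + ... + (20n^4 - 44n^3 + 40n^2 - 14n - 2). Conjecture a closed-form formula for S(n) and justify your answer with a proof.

We claim S(n) = n(n - 1)(4n^3 + 3n^2 + n + 3) for all n ≥ 1.
Base step (n = 1): S(1) = 0, and the closed form gives 0. They agree.
For the inductive step, assume it holds for an arbitrary i ≥ 1, so S(i) = i(4i^4 - i^3 - 2i^2 + 2i - 3).
Then S(i+1) = S(i) + (2i(10i^3 + 18i^2 + 14i + 7)) = (i(4i^4 - i^3 - 2i^2 + 2i - 3)) + (2i(10i^3 + 18i^2 + 14i + 7)).
Simplifying, S(i+1) = i(i + 1)(4i^3 + 15i^2 + 19i + 11) = (i+1)((i+1) - 1)(4(i+1)^3 + 3(i+1)^2 + (i+1) + 3),
which is the closed form with n = i+1.
By the principle of mathematical induction, the result holds for all n ≥ 1.

S(n) = n(n - 1)(4n^3 + 3n^2 + n + 3)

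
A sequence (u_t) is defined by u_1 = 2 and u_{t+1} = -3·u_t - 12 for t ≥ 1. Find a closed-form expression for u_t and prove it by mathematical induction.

Computing the first terms: u_1 = 2, u_2 = -18, u_3 = 42. This suggests u_t = 5(-3)^(t - 1) - 3.
Base step (t = 1): the formula gives 2 = 2 = u_1.
For the inductive step, assume it holds for an arbitrary p ≥ 1, so u_p = 5(-3)^(p - 1) - 3.
Then u_{p+1} = -3·u_p - 12 = -3·(5(-3)^(p - 1) - 3) - 12 = 5(-3)^p - 3 = 5(-3)^((p+1) - 1) - 3,
which is the claimed formula at t = p+1.
By the principle of mathematical induction, the result holds for all t ≥ 1.

u_t = 5(-3)^(t - 1) - 3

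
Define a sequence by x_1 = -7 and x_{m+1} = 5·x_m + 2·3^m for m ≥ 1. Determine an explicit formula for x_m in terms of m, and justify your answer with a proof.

x_m = -3^m - 4·5^(m - 1)

Computing the first terms: x_1 = -7, x_2 = -29, x_3 = -127. This suggests x_m = -3^m - 4·5^(m - 1).
Base case (m = 1): the formula gives -7 = -7 = x_1.
Inductive step: suppose the statement holds for some r ≥ 1, so x_r = -3^r - 4·5^(r - 1).
Then x_{r+1} = 5·x_r + 2·3^r = 5·(-3^r - 4·5^(r - 1)) + 2·3^r = -3^(r + 1) - 4·5^r = -3^(r+1) - 4·5^((r+1) - 1),
which is the claimed formula at m = r+1.
This completes the induction.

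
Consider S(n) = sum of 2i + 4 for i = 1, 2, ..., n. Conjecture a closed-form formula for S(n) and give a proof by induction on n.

S(n) = n(n + 5)

We claim S(n) = n(n + 5) for all n ≥ 1.
Base step (n = 1): S(1) = 6, and the closed form gives 6. They agree.
Suppose the result is true for n = i, so S(i) = i(i + 5).
Then S(i+1) = S(i) + (2i + 6) = (i(i + 5)) + (2i + 6).
Simplifying, S(i+1) = (i + 1)(i + 6) = (i+1)((i+1) + 5),
which is the closed form with n = i+1.
By induction, the statement is established for all n ≥ 1.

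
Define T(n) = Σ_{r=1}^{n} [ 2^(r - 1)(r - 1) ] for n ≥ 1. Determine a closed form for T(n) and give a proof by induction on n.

We claim T(n) = 2^n(n - 2) + 2 for all n ≥ 1.
When n = 1: T(1) = 0, and the closed form gives 0. They agree.
Suppose the result is true for n = r, so T(r) = 2^r(r - 2) + 2.
Then T(r+1) = T(r) + (2^r·r) = (2^r(r - 2) + 2) + (2^r·r).
Simplifying, T(r+1) = 2·2^r·r - 2·2^r + 2 = 2^(r+1)((r+1) - 2) + 2,
which is the closed form with n = r+1.
This completes the induction.

T(n) = 2^n(n - 2) + 2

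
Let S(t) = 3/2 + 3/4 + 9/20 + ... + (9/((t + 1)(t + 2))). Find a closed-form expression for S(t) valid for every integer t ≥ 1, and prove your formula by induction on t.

S(t) = 9t/(2(t + 2))

We claim S(t) = 9t/(2(t + 2)) for all t ≥ 1.
For the base case t = 1: S(1) = 3/2, and the closed form gives 3/2. They agree.
For the inductive step, assume it holds for an arbitrary p ≥ 1, so S(p) = 9p/(2(p + 2)).
Then S(p+1) = S(p) + (9/((p + 2)(p + 3))) = (9p/(2(p + 2))) + (9/((p + 2)(p + 3))).
Simplifying, S(p+1) = 9(p + 1)/(2(p + 3)) = 9(p+1)/(2((p+1) + 2)),
which is the closed form with t = p+1.
By induction, the statement is established for all t ≥ 1.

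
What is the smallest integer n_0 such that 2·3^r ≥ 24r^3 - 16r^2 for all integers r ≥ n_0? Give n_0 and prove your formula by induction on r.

At r = 7: 4374 < 7448, so the inequality fails and n_0 ≥ 8. We prove 2·3^r ≥ 24r^3 - 16r^2 for all r ≥ 8.
When r = 8: 2·3^r = 13122 and 24r^3 - 16r^2 = 11264, so 13122 ≥ 11264.
Inductive step: suppose the statement holds for some i ≥ 8, so 2·3^i ≥ 24i^3 - 16i^2.
Then 2·3^(i + 1) = 3·(2·3^i) ≥ 3·(24i^3 - 16i^2).
Also, for i ≥ 8 we have 3·(24i^3 - 16i^2) ≥ 24(i+1)^3 - 16(i+1)^2, since 3·(24i^3 - 16i^2) − (24(i+1)^3 - 16(i+1)^2) = 48i^3 - 104i^2 - 40i - 8, which is nonnegative for all i ≥ 8.
Combining, 2·3^(i + 1) ≥ 24(i+1)^3 - 16(i+1)^2.
Hence, by induction on r, the claim holds for every r ≥ 8.
Hence the smallest such n_0 is 8.

n_0 = 8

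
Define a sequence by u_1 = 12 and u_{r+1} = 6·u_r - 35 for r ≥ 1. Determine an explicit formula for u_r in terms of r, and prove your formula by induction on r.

u_r = 5·6^(r - 1) + 7

Computing the first terms: u_1 = 12, u_2 = 37, u_3 = 187. This suggests u_r = 5·6^(r - 1) + 7.
When r = 1: the formula gives 12 = 12 = u_1.
Inductive step: suppose the statement holds for some m ≥ 1, so u_m = 5·6^(m - 1) + 7.
Then u_{m+1} = 6·u_m - 35 = 6·(5·6^(m - 1) + 7) - 35 = 5·6^m + 7 = 5·6^((m+1) - 1) + 7,
which is the claimed formula at r = m+1.
By the principle of mathematical induction, the result holds for all r ≥ 1.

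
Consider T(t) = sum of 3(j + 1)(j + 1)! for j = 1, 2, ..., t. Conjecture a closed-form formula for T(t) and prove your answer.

We claim T(t) = 3(t + 2)! - 6 for all t ≥ 1.
Base case (t = 1): T(1) = 12, and the closed form gives 12. They agree.
Inductive step: assume the claim holds for t = j, so T(j) = 3(j + 2)! - 6.
Then T(j+1) = T(j) + (3(j + 2)(j + 2)!) = (3(j + 2)! - 6) + (3(j + 2)(j + 2)!).
Simplifying, T(j+1) = 3((j+1) + 2)! - 6,
which is the closed form with t = j+1.
By induction, the statement is established for all t ≥ 1.

T(t) = 3(t + 2)! - 6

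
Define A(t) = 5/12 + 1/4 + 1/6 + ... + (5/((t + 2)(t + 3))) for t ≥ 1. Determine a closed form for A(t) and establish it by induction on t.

We claim A(t) = 5t/(3(t + 3)) for all t ≥ 1.
When t = 1: A(1) = 5/12, and the closed form gives 5/12. They agree.
Inductive step: assume the claim holds for t = r, so A(r) = 5r/(3(r + 3)).
Then A(r+1) = A(r) + (5/((r + 3)(r + 4))) = (5r/(3(r + 3))) + (5/((r + 3)(r + 4))).
Simplifying, A(r+1) = 5(r + 1)/(3(r + 4)) = 5(r+1)/(3((r+1) + 3)),
which is the closed form with t = r+1.
Hence, by induction on t, the claim holds for every t ≥ 1.

A(t) = 5t/(3(t + 3))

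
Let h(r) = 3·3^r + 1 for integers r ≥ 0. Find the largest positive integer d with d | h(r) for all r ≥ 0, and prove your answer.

Computing the first values: h(0) = 4 and h(1) = 10; gcd(4, 10) = 2, so d ≤ 2.
We prove 2 | 3·3^r + 1 for all r ≥ 0 by induction on r.
For the base case r = 0: h(0) = 4 = 2·(2), so 2 | h(0).
For the inductive step, assume it holds for an arbitrary p ≥ 0, i.e. 2 | h(p). Then
h(p+1) = 3·3^(p+1) + 1 = 3·(3·3^p + 1) - 2 = 3·h(p) - 2. The first term is divisible by 2 by the inductive hypothesis, and -2 is divisible by 2. Hence 2 | h(p+1).
Hence, by induction on r, the claim holds for every r ≥ 0.
Therefore the largest such d is 2.

d = 2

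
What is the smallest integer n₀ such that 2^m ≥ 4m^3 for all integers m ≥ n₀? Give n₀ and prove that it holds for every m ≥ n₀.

n₀ = 14

At m = 13: 8192 < 8788, so the inequality fails and n₀ ≥ 14. We prove 2^m ≥ 4m^3 for all m ≥ 14.
For the base case m = 14: 2^m = 16384 and 4m^3 = 10976, so 16384 ≥ 10976.
Inductive step: assume the claim holds for m = r, so 2^r ≥ 4r^3.
Then 2^(r + 1) = 2·(2^r) ≥ 2·(4r^3).
Also, for r ≥ 14 we have 2·(4r^3) ≥ 4(r+1)^3, since 2 ≥ (1 + 1/r)^3 for all r ≥ 14.
Combining, 2^(r + 1) ≥ 4(r+1)^3.
By induction, the statement is established for all m ≥ 14.
Hence the smallest such n₀ is 14.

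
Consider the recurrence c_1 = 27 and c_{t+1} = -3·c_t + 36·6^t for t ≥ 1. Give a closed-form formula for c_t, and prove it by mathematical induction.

c_t = -(-3)^t + 4·6^t

Computing the first terms: c_1 = 27, c_2 = 135, c_3 = 891. This suggests c_t = -(-3)^t + 4·6^t.
For the base case t = 1: the formula gives 27 = 27 = c_1.
Inductive step: assume the claim holds for t = k, so c_k = -(-3)^k + 4·6^k.
Then c_{k+1} = -3·c_k + 36·6^k = -3·(-(-3)^k + 4·6^k) + 36·6^k = -(-3)^(k + 1) + 4·6^(k + 1),
which is the claimed formula at t = k+1.
Hence, by induction on t, the claim holds for every t ≥ 1.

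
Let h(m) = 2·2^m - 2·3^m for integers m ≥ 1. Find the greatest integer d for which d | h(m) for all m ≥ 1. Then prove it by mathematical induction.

d = 2

Computing the first values: h(1) = -2 and h(2) = -10; gcd(-2, -10) = 2, so d ≤ 2.
We prove 2 | 2·2^m - 2·3^m for all m ≥ 1 by induction on m.
When m = 1: h(1) = -2 = 2·(-1), so 2 | h(1).
For the inductive step, assume it holds for an arbitrary p ≥ 1, i.e. 2 | h(p). Then
h(p+1) − 3·h(p) = (2·2^(p+1) - 2·3^(p+1)) − 3·(2·2^p - 2·3^p) = (2)·2^p·(2 − 3) = (-2)·2^p. Since 2 | h(p) by the inductive hypothesis, 2 | 3·h(p); and 2 | -2 since -2 = 2·-1. Therefore 2 | h(p+1).
By induction, the statement is established for all m ≥ 1.
Therefore the largest such d is 2.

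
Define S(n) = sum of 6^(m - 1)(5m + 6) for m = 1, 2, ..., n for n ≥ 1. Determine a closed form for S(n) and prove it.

S(n) = 6^n(n + 1) - 1

We claim S(n) = 6^n(n + 1) - 1 for all n ≥ 1.
Base case (n = 1): S(1) = 11, and the closed form gives 11. They agree.
For the inductive step, assume it holds for an arbitrary m ≥ 1, so S(m) = 6^m(m + 1) - 1.
Then S(m+1) = S(m) + (6^m(5m + 11)) = (6^m(m + 1) - 1) + (6^m(5m + 11)).
Simplifying, S(m+1) = 6·6^m·m + 12·6^m - 1 = 6^(m+1)((m+1) + 1) - 1,
which is the closed form with n = m+1.
This completes the induction.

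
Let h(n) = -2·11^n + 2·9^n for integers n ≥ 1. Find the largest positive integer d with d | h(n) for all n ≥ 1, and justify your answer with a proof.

Computing the first values: h(1) = -4 and h(2) = -80; gcd(-4, -80) = 4, so d ≤ 4.
We prove 4 | -2·11^n + 2·9^n for all n ≥ 1 by induction on n.
Base step (n = 1): h(1) = -4 = 4·(-1), so 4 | h(1).
For the inductive step, assume it holds for an arbitrary p ≥ 1, i.e. 4 | h(p). Then
h(p+1) − 11·h(p) = (-2·11^(p+1) + 2·9^(p+1)) − 11·(-2·11^p + 2·9^p) = (2)·9^p·(9 − 11) = (-4)·9^p. Since 4 | h(p) by the inductive hypothesis, 4 | 11·h(p); and 4 | -4 since -4 = 4·-1. Therefore 4 | h(p+1).
By induction, the statement is established for all n ≥ 1.
Therefore the largest such d is 4.

d = 4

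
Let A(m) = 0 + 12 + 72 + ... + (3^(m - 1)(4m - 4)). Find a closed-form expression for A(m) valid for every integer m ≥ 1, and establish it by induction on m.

A(m) = 3^m(2m - 3) + 3

We claim A(m) = 3^m(2m - 3) + 3 for all m ≥ 1.
Base step (m = 1): A(1) = 0, and the closed form gives 0. They agree.
Inductive step: assume the claim holds for m = p, so A(p) = 3^p(2p - 3) + 3.
Then A(p+1) = A(p) + (4·3^p·p) = (3^p(2p - 3) + 3) + (4·3^p·p).
Simplifying, A(p+1) = 6·3^p·p - 3·3^p + 3 = 3^(p+1)(2(p+1) - 3) + 3,
which is the closed form with m = p+1.
This completes the induction.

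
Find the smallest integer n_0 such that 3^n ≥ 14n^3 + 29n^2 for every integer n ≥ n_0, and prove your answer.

At n = 8: 6561 < 9024, so the inequality fails and n_0 ≥ 9. We prove 3^n ≥ 14n^3 + 29n^2 for all n ≥ 9.
Base step (n = 9): 3^n = 19683 and 14n^3 + 29n^2 = 12555, so 19683 ≥ 12555.
Inductive step: assume the claim holds for n = p, so 3^p ≥ 14p^3 + 29p^2.
Then 3^(p + 1) = 3·(3^p) ≥ 3·(14p^3 + 29p^2).
Also, for p ≥ 9 we have 3·(14p^3 + 29p^2) ≥ 14(p+1)^3 + 29(p+1)^2, since 3·(14p^3 + 29p^2) − (14(p+1)^3 + 29(p+1)^2) = 28p^3 + 16p^2 - 100p - 43, which is nonnegative for all p ≥ 9.
Combining, 3^(p + 1) ≥ 14(p+1)^3 + 29(p+1)^2.
This completes the induction.
Hence the smallest such n_0 is 9.

n_0 = 9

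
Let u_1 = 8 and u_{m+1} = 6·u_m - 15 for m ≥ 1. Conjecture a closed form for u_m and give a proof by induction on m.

Computing the first terms: u_1 = 8, u_2 = 33, u_3 = 183. This suggests u_m = 5·6^(m - 1) + 3.
For the base case m = 1: the formula gives 8 = 8 = u_1.
Inductive step: assume the claim holds for m = p, so u_p = 5·6^(p - 1) + 3.
Then u_{p+1} = 6·u_p - 15 = 6·(5·6^(p - 1) + 3) - 15 = 5·6^p + 3 = 5·6^((p+1) - 1) + 3,
which is the claimed formula at m = p+1.
By the principle of mathematical induction, the result holds for all m ≥ 1.

u_m = 5·6^(m - 1) + 3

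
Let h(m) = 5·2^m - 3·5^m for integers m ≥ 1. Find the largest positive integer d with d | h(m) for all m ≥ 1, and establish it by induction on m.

Computing the first values: h(1) = -5 and h(2) = -55; gcd(-5, -55) = 5, so d ≤ 5.
We prove 5 | 5·2^m - 3·5^m for all m ≥ 1 by induction on m.
For the base case m = 1: h(1) = -5 = 5·(-1), so 5 | h(1).
Suppose the result is true for m = j, i.e. 5 | h(j). Then
h(j+1) − 5·h(j) = (5·2^(j+1) - 3·5^(j+1)) − 5·(5·2^j - 3·5^j) = (5)·2^j·(2 − 5) = (-15)·2^j. Since 5 | h(j) by the inductive hypothesis, 5 | 5·h(j); and 5 | -15 since -15 = 5·-3. Therefore 5 | h(j+1).
This completes the induction.
Therefore the largest such d is 5.

d = 5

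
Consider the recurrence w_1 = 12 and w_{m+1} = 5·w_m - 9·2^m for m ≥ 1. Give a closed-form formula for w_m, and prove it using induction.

Computing the first terms: w_1 = 12, w_2 = 42, w_3 = 174. This suggests w_m = 3·2^m + 6·5^(m - 1).
Base case (m = 1): the formula gives 12 = 12 = w_1.
Inductive step: assume the claim holds for m = p, so w_p = 3·2^p + 6·5^(p - 1).
Then w_{p+1} = 5·w_p - 9·2^p = 5·(3·2^p + 6·5^(p - 1)) - 9·2^p = 3·2^(p + 1) + 6·5^p = 3·2^(p+1) + 6·5^((p+1) - 1),
which is the claimed formula at m = p+1.
Hence, by induction on m, the claim holds for every m ≥ 1.

w_m = 3·2^m + 6·5^(m - 1)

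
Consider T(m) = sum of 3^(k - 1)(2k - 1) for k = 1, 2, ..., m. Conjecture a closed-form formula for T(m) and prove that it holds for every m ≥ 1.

T(m) = 3^m(m - 1) + 1

We claim T(m) = 3^m(m - 1) + 1 for all m ≥ 1.
For the base case m = 1: T(1) = 1, and the closed form gives 1. They agree.
For the inductive step, assume it holds for an arbitrary k ≥ 1, so T(k) = 3^k(k - 1) + 1.
Then T(k+1) = T(k) + (3^k(2k + 1)) = (3^k(k - 1) + 1) + (3^k(2k + 1)).
Simplifying, T(k+1) = 3^(k + 1)k + 1 = 3^(k+1)((k+1) - 1) + 1,
which is the closed form with m = k+1.
By induction, the statement is established for all m ≥ 1.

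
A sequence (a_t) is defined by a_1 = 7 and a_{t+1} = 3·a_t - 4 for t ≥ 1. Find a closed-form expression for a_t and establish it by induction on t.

a_t = 5·3^(t - 1) + 2

Computing the first terms: a_1 = 7, a_2 = 17, a_3 = 47. This suggests a_t = 5·3^(t - 1) + 2.
Base step (t = 1): the formula gives 7 = 7 = a_1.
Inductive step: assume the claim holds for t = i, so a_i = 5·3^(i - 1) + 2.
Then a_{i+1} = 3·a_i - 4 = 3·(5·3^(i - 1) + 2) - 4 = 5·3^i + 2 = 5·3^((i+1) - 1) + 2,
which is the claimed formula at t = i+1.
This completes the induction.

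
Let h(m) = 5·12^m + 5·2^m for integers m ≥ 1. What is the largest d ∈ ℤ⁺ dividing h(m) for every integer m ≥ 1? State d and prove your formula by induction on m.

d = 10

Computing the first values: h(1) = 70 and h(2) = 740; gcd(70, 740) = 10, so d ≤ 10.
We prove 10 | 5·12^m + 5·2^m for all m ≥ 1 by induction on m.
When m = 1: h(1) = 70 = 10·(7), so 10 | h(1).
Inductive step: suppose the statement holds for some k ≥ 1, i.e. 10 | h(k). Then
h(k+1) − 12·h(k) = (5·12^(k+1) + 5·2^(k+1)) − 12·(5·12^k + 5·2^k) = (5)·2^k·(2 − 12) = (-50)·2^k. Since 10 | h(k) by the inductive hypothesis, 10 | 12·h(k); and 10 | -50 since -50 = 10·-5. Therefore 10 | h(k+1).
By the principle of mathematical induction, the result holds for all m ≥ 1.
Therefore the largest such d is 10.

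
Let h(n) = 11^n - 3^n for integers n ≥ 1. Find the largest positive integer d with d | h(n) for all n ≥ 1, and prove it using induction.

Computing the first values: h(1) = 8 and h(2) = 112; gcd(8, 112) = 8, so d ≤ 8.
We prove 8 | 11^n - 3^n for all n ≥ 1 by induction on n.
For the base case n = 1: h(1) = 8 = 8·(1), so 8 | h(1).
Inductive step: suppose the statement holds for some p ≥ 1, i.e. 8 | h(p). Then
11^{p+1} − 3^{p+1} = 11·11^p − 3·3^p = 11·(11^p − 3^p) + (8)·3^p. The first term is divisible by 8 by the inductive hypothesis, and the second term (8)·3^p is divisible by 8 since 8 | 8. Hence 8 | h(p+1).
Hence, by induction on n, the claim holds for every n ≥ 1.
Therefore the largest such d is 8.

d = 8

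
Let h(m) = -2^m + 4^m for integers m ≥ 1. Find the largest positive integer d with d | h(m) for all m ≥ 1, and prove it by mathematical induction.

Computing the first values: h(1) = 2 and h(2) = 12; gcd(2, 12) = 2, so d ≤ 2.
We prove 2 | -2^m + 4^m for all m ≥ 1 by induction on m.
When m = 1: h(1) = 2 = 2·(1), so 2 | h(1).
Inductive step: assume the claim holds for m = r, i.e. 2 | h(r). Then
4^{r+1} − 2^{r+1} = 4·4^r − 2·2^r = 4·(4^r − 2^r) + (2)·2^r. The first term is divisible by 2 by the inductive hypothesis, and the second term (2)·2^r is divisible by 2 since 2 | 2. Hence 2 | h(r+1).
Hence, by induction on m, the claim holds for every m ≥ 1.
Therefore the largest such d is 2.

d = 2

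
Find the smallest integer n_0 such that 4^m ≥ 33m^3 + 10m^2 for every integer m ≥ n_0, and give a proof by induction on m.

n_0 = 7

At m = 6: 4096 < 7488, so the inequality fails and n_0 ≥ 7. We prove 4^m ≥ 33m^3 + 10m^2 for all m ≥ 7.
Base step (m = 7): 4^m = 16384 and 33m^3 + 10m^2 = 11809, so 16384 ≥ 11809.
For the inductive step, assume it holds for an arbitrary p ≥ 7, so 4^p ≥ 33p^3 + 10p^2.
Then 4^(p + 1) = 4·(4^p) ≥ 4·(33p^3 + 10p^2).
Also, for p ≥ 7 we have 4·(33p^3 + 10p^2) ≥ 33(p+1)^3 + 10(p+1)^2, since 4·(33p^3 + 10p^2) − (33(p+1)^3 + 10(p+1)^2) = 99p^3 - 69p^2 - 119p - 43, which is nonnegative for all p ≥ 7.
Combining, 4^(p + 1) ≥ 33(p+1)^3 + 10(p+1)^2.
Hence, by induction on m, the claim holds for every m ≥ 7.
Hence the smallest such n_0 is 7.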